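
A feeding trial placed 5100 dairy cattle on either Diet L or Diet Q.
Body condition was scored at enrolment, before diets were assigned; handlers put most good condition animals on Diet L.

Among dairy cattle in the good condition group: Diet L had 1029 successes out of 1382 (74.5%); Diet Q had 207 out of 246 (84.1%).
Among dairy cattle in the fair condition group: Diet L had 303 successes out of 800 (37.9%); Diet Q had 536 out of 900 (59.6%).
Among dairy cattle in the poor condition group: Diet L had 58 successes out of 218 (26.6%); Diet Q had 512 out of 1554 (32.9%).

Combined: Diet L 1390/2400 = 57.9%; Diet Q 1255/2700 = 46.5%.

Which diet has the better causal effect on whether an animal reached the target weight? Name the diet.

Diet Q

The stratified and pooled comparisons disagree (Diet Q wins within each starting body condition; Diet L wins overall), so the answer turns on the causal role of starting body condition.
The imbalance in starting body condition arose from how dairy cattle were allocated, not from anything the diet did; and starting body condition independently affects the outcome. The pooled gap is confounded — condition on starting body condition.
Within each level — good condition: 74.5% vs 84.1%; fair condition: 37.9% vs 59.6%; poor condition: 26.6% vs 32.9% — Diet Q is higher every time.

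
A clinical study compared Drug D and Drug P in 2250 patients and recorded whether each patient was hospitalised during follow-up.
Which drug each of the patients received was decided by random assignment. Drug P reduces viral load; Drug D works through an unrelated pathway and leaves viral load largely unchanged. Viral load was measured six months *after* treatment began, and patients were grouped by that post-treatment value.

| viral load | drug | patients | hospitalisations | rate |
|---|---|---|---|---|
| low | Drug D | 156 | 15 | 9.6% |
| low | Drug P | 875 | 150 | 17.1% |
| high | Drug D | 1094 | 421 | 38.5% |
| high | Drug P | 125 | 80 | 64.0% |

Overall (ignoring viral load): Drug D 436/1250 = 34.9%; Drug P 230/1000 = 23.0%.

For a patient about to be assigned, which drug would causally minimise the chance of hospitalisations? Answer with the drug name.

The distribution of viral load is itself part of what the drug does — it is an intermediate outcome. Holding it fixed would remove that part of the effect; the total effect is the pooled difference.
Pooled: Drug D 34.9% vs Drug P 23.0%; Drug P is lower overall.

Drug P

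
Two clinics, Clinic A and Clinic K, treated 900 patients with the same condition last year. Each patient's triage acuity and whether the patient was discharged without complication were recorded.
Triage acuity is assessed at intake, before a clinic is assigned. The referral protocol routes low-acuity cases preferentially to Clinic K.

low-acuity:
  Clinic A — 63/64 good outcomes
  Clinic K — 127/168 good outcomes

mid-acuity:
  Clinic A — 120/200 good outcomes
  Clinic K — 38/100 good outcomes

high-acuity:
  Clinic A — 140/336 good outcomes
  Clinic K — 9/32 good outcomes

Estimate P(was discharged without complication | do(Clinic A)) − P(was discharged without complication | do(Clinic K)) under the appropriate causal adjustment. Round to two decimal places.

+0.19

Triage acuity is set before the clinic has any effect — it is not caused by the clinic — and it independently drives the outcome. That makes it a confounder, so the causal comparison is within triage acuity levels.
Adjusting over the population distribution of triage acuity: 0.258·(0.984−0.756) + 0.333·(0.600−0.380) + 0.409·(0.417−0.281) = +0.188.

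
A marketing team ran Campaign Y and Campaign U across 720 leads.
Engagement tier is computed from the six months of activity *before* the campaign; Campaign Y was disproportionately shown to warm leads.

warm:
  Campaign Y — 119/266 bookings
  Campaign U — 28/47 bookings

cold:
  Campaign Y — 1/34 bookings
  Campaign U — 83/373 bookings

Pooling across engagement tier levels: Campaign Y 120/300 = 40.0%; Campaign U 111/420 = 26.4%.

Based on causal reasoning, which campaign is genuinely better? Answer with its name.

Campaign U is higher inside every engagement tier stratum but Campaign Y is higher in aggregate. Whether to stratify depends on how engagement tier relates to the campaign.
Nothing the campaign does changes engagement tier; the imbalance is an allocation artefact. With engagement tier also predicting the outcome, the pooled figure is confounded, and the within-stratum comparison is the causal one.
Within each level — warm: 44.7% vs 59.6%; cold: 2.9% vs 22.3% — Campaign U is higher every time.

Campaign U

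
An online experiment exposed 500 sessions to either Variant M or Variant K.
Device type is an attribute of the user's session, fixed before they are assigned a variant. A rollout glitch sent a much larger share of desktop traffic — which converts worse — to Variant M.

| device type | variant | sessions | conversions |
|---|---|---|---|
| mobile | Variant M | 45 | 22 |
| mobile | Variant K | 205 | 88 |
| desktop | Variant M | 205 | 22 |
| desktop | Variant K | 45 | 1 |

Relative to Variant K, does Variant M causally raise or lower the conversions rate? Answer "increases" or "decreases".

Here device type is a common cause — it drives both which variant a case falls under and the outcome. The crude comparison mixes populations; the stratum-specific rates are the causally relevant ones.
Within each level — mobile: 48.9% vs 42.9%; desktop: 10.7% vs 2.2% — Variant M is higher every time.

increases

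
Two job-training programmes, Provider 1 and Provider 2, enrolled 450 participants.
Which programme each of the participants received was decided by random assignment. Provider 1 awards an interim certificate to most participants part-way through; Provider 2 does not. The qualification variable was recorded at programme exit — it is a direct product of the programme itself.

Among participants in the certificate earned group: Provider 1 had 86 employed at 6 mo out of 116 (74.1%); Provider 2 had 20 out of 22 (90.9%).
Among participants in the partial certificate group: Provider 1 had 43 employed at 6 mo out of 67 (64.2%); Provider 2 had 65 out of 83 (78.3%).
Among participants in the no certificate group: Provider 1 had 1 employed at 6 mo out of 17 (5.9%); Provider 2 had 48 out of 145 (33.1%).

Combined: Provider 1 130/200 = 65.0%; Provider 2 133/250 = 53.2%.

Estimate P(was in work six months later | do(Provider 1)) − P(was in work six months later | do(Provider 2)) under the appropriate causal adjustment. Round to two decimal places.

Because the programme influences qualification attained during the programme, qualification attained during the programme is a post-treatment mediator, not a confounder. Stratifying on it would bias the estimate; the causal effect is the crude pooled difference.
The causal difference is the pooled difference: 0.650 − 0.532 = +0.118.

+0.12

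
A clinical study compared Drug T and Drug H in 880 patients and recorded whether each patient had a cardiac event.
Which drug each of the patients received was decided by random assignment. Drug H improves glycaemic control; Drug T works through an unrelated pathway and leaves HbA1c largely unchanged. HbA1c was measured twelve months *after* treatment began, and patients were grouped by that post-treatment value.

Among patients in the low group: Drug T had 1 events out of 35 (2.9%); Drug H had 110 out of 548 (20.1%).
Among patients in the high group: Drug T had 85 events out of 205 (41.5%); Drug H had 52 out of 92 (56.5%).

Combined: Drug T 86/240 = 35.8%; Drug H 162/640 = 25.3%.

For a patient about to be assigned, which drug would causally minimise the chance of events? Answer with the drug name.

Stratifying would compare drugs among patients the drugs themselves sorted into HbA1c groups — a form of selection on an intermediate. The unconditioned pooled rates give the total causal effect.
Pooled: Drug T 35.8% vs Drug H 25.3%; Drug H is lower overall.

Drug H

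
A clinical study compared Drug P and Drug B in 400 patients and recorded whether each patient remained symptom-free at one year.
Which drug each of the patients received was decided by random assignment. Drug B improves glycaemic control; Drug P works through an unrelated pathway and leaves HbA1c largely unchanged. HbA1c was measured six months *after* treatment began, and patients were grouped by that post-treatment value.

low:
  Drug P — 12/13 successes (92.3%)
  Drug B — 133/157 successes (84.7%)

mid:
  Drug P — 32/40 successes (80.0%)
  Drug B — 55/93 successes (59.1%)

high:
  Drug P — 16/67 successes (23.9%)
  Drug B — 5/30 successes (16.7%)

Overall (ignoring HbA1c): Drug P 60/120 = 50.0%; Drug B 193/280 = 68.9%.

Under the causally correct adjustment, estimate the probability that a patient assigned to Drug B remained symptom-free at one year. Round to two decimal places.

Within every HbA1c level Drug P has the higher rate, yet pooled Drug B does — Simpson's reversal.
Because the drug influences HbA1c, HbA1c is a post-treatment mediator, not a confounder. Stratifying on it would bias the estimate; the causal effect is the crude pooled difference.
So P(outcome | do(Drug B)) is just the pooled rate for Drug B: 193/280 = 0.689.

0.69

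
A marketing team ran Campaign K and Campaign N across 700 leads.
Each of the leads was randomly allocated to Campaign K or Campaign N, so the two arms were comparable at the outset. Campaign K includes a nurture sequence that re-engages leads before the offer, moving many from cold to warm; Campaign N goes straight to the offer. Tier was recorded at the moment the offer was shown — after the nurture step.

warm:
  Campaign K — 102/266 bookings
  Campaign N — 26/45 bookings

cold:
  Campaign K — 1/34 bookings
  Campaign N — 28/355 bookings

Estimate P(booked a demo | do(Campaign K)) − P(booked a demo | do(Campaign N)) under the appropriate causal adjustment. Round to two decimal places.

+0.21

The stratified and pooled comparisons disagree (Campaign N wins within each engagement tier; Campaign K wins overall), so the answer turns on the causal role of engagement tier.
Engagement tier is recorded after the campaign and is itself shifted by it — it sits on the causal path from campaign to outcome. Conditioning on a mediator would strip out part of the effect we want; the pooled comparison gives the total causal effect.
The causal difference is the pooled difference: 0.343 − 0.135 = +0.208.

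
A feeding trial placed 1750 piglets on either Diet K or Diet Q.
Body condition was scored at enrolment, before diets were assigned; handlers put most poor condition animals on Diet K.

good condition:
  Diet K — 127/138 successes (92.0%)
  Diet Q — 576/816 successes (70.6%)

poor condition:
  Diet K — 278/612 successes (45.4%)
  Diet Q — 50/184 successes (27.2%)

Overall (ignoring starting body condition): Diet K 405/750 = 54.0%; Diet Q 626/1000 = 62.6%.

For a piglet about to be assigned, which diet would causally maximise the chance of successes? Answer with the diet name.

Within every starting body condition level Diet K has the higher rate, yet pooled Diet Q does — Simpson's reversal.
Starting body condition satisfies the back-door criterion: it is not a descendant of the diet, and it blocks the spurious path from diet to outcome. Adjusting for it (i.e., using the within-starting body condition rates) gives the causal effect.
Within each level — good condition: 92.0% vs 70.6%; poor condition: 45.4% vs 27.2% — Diet K is higher every time.

Diet K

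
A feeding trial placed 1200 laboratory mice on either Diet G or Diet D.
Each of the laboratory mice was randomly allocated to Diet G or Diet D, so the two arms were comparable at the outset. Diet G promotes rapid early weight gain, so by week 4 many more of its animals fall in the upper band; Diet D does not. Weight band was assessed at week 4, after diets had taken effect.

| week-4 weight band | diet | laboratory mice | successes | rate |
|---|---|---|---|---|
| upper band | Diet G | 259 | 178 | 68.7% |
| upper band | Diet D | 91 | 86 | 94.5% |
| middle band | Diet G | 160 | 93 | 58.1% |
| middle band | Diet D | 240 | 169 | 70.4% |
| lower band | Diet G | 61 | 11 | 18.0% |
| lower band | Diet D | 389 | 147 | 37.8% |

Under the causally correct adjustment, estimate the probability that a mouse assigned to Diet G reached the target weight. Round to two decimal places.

0.59

Within every week-4 weight band level Diet D has the higher rate, yet pooled Diet G does — Simpson's reversal.
Week-4 weight band is recorded after the diet and is itself shifted by it — it sits on the causal path from diet to outcome. Conditioning on a mediator would strip out part of the effect we want; the pooled comparison gives the total causal effect.
So P(outcome | do(Diet G)) is just the pooled rate for Diet G: 282/480 = 0.588.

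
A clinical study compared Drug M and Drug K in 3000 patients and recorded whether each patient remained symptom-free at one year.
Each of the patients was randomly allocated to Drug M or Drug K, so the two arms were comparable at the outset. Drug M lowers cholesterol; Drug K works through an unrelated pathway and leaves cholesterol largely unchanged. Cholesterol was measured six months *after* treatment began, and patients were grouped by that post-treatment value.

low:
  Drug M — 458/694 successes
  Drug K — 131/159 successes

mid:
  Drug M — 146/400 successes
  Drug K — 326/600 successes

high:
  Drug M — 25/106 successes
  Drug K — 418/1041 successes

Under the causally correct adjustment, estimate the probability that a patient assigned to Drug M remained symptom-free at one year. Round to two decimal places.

0.52

Drug K is higher inside every cholesterol stratum but Drug M is higher in aggregate. Whether to stratify depends on how cholesterol relates to the drug.
Cholesterol is downstream of the drug. One should not condition on a consequence of treatment, so the overall rates are the right comparison.
So P(outcome | do(Drug M)) is just the pooled rate for Drug M: 629/1200 = 0.524.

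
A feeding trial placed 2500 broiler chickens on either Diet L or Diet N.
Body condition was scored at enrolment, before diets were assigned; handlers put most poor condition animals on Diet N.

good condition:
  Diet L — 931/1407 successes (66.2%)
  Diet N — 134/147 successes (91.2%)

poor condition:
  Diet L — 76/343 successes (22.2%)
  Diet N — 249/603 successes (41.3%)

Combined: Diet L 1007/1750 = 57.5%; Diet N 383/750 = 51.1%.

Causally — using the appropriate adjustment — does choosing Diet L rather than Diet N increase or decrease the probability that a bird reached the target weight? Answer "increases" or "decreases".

decreases

Starting body condition differs across diets for reasons unrelated to any effect of the diet itself, and it separately predicts the outcome — a classic confounder. We must compare within starting body condition levels.
Within each level — good condition: 66.2% vs 91.2%; poor condition: 22.2% vs 41.3% — Diet N is higher every time.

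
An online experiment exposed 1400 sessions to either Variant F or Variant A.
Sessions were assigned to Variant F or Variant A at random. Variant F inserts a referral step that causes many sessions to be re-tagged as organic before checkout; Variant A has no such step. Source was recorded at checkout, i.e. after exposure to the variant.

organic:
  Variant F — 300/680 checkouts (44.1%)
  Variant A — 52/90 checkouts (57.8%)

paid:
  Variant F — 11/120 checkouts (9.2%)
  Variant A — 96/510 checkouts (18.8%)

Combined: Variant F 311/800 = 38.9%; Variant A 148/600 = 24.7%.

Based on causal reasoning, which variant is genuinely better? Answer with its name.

Variant F

Within every traffic source level Variant A has the higher rate, yet pooled Variant F does — Simpson's reversal.
Traffic source here is a post-treatment variable shaped by the variant; conditioning on it would introduce bias rather than remove it. The overall comparison is the causal one.
Pooled: Variant F 38.9% vs Variant A 24.7%; Variant F is higher overall.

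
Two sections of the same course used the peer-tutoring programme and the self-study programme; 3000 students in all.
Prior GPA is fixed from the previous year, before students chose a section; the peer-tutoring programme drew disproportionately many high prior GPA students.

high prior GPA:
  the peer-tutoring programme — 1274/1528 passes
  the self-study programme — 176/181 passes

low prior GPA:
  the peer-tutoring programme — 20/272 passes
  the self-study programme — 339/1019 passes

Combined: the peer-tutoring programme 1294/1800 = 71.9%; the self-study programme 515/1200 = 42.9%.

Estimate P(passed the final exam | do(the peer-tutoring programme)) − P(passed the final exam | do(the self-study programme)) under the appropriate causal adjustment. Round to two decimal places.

-0.19

Prior GPA band is set before the teaching method has any effect — it is not caused by the teaching method — and it independently drives the outcome. That makes it a confounder, so the causal comparison is within prior GPA band levels.
Adjusting over the population distribution of prior GPA band: 0.570·(0.834−0.972) + 0.430·(0.074−0.333) = -0.190.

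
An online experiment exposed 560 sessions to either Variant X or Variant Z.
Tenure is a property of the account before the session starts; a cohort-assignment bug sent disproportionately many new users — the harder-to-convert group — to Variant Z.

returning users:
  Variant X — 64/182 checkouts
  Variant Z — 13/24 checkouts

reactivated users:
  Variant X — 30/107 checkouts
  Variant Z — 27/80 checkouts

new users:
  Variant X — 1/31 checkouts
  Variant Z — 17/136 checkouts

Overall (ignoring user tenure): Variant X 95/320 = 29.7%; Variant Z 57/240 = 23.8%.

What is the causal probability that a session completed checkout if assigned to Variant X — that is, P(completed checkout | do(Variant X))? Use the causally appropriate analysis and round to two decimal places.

0.23

User tenure is set before the variant has any effect — it is not caused by the variant — and it independently drives the outcome. That makes it a confounder, so the causal comparison is within user tenure levels.
Standardising Variant X to the population user tenure mix: 0.368·64/182 + 0.334·30/107 + 0.298·1/31 = 0.233.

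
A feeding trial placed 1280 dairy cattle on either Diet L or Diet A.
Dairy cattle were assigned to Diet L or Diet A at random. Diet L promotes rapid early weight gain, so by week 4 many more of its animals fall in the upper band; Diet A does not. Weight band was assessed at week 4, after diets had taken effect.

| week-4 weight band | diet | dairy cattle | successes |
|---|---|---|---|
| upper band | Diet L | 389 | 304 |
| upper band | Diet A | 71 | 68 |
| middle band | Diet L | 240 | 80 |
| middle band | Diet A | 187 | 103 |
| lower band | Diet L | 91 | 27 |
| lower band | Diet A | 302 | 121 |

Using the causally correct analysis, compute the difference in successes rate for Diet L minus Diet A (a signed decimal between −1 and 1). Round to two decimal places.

The week-4 weight band-specific comparison favours Diet A throughout, but the pooled figures favour Diet L. The question is whether to condition on week-4 weight band.
Week-4 weight band lies on the pathway diet → week-4 weight band → outcome, so adjusting for it blocks the indirect effect. For the total causal effect of diet, use the unadjusted pooled rates.
The causal difference is the pooled difference: 0.571 − 0.521 = +0.049.

+0.05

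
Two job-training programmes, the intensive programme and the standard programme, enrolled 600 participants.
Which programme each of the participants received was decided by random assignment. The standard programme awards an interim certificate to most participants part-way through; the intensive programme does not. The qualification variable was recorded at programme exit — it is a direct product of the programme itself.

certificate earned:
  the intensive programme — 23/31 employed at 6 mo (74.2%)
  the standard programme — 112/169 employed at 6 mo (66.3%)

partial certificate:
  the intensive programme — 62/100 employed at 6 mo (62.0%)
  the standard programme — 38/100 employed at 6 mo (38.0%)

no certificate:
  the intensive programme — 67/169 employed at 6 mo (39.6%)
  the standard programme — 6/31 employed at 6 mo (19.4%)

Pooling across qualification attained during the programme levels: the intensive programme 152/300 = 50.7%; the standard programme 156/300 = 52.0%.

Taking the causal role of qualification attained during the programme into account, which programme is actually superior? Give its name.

Qualification attained during the programme here is a post-treatment variable shaped by the programme; conditioning on it would introduce bias rather than remove it. The overall comparison is the causal one.
Pooled: the intensive programme 50.7% vs the standard programme 52.0%; the standard programme is higher overall.

the standard programme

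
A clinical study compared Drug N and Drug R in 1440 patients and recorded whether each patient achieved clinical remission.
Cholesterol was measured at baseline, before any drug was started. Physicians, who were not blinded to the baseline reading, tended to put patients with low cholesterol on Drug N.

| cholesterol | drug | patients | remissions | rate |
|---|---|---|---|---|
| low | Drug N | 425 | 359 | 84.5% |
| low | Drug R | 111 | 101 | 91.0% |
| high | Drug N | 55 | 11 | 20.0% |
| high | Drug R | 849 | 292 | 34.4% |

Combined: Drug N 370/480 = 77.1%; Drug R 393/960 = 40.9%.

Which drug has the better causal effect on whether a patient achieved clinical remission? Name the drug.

The cholesterol-specific comparison favours Drug R throughout, but the pooled figures favour Drug N. The question is whether to condition on cholesterol.
Nothing the drug does changes cholesterol; the imbalance is an allocation artefact. With cholesterol also predicting the outcome, the pooled figure is confounded, and the within-stratum comparison is the causal one.
Within each level — low: 84.5% vs 91.0%; high: 20.0% vs 34.4% — Drug R is higher every time.

Drug R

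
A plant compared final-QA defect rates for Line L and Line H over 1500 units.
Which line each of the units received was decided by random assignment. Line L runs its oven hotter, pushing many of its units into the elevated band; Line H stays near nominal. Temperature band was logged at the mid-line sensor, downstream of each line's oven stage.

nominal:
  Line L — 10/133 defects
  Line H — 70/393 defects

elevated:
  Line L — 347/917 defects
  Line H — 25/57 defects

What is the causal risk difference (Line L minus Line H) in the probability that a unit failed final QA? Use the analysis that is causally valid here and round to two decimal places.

In-process temperature band lies on the pathway line → in-process temperature band → outcome, so adjusting for it blocks the indirect effect. For the total causal effect of line, use the unadjusted pooled rates.
The causal difference is the pooled difference: 0.340 − 0.211 = +0.129.

+0.13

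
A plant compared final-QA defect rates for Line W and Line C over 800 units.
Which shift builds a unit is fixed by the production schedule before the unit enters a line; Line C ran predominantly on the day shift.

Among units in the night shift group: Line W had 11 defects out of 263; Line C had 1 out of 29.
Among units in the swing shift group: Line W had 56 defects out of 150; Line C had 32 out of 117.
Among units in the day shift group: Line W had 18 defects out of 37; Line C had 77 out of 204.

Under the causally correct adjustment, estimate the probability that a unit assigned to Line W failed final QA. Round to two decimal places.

0.29

The imbalance in shift arose from how units were allocated, not from anything the line did; and shift independently affects the outcome. The pooled gap is confounded — condition on shift.
Standardising Line W to the population shift mix: 0.365·11/263 + 0.334·56/150 + 0.301·18/37 = 0.286.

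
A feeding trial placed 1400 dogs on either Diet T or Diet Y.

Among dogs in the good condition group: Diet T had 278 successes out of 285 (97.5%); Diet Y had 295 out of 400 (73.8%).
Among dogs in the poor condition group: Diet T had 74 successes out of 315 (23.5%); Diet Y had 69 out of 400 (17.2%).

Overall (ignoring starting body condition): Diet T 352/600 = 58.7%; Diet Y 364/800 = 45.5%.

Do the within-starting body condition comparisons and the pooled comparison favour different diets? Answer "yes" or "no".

no

Within each starting body condition level (good condition 97.5% vs 73.8%; poor condition 23.5% vs 17.2%), Diet T has the higher rate every time. Pooled: 58.7% vs 45.5% — Diet T has the higher rate overall. They agree.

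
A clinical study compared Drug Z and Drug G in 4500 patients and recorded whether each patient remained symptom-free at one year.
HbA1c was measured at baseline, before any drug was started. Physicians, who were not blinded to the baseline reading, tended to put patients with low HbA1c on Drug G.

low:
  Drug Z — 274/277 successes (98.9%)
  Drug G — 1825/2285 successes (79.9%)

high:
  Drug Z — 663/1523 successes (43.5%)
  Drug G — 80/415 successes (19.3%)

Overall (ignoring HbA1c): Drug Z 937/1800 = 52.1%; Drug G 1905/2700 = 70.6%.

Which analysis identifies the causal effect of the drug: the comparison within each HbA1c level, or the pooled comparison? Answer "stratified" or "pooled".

Here HbA1c is a common cause — it drives both which drug a case falls under and the outcome. The crude comparison mixes populations; the stratum-specific rates are the causally relevant ones.
Within each level — low: 98.9% vs 79.9%; high: 43.5% vs 19.3% — Drug Z is higher every time.

stratified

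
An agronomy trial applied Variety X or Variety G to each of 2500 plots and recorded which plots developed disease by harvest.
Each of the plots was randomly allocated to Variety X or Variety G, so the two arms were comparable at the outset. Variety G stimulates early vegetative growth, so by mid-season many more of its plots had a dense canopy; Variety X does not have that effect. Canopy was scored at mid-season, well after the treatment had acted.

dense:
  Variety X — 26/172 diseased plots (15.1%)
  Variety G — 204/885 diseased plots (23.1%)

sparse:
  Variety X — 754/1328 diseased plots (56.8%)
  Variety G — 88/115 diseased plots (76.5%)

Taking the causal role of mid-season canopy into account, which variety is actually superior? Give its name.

Variety G

Within every mid-season canopy level Variety X has the lower rate, yet pooled Variety G does — Simpson's reversal.
Stratifying would compare varietys among plots the varietys themselves sorted into mid-season canopy groups — a form of selection on an intermediate. The unconditioned pooled rates give the total causal effect.
Pooled: Variety X 52.0% vs Variety G 29.2%; Variety G is lower overall.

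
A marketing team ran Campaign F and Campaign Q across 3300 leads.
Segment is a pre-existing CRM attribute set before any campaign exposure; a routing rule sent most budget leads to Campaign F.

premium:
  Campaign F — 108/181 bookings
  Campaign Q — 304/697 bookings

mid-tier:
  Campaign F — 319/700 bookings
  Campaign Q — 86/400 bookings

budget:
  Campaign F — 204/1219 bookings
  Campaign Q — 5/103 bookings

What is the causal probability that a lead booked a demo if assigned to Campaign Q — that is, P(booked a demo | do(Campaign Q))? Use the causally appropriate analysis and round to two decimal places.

The customer segment-specific comparison favours Campaign F throughout, but the pooled figures favour Campaign Q. The question is whether to condition on customer segment.
Nothing the campaign does changes customer segment; the imbalance is an allocation artefact. With customer segment also predicting the outcome, the pooled figure is confounded, and the within-stratum comparison is the causal one.
Standardising Campaign Q to the population customer segment mix: 0.266·304/697 + 0.333·86/400 + 0.401·5/103 = 0.207.

0.21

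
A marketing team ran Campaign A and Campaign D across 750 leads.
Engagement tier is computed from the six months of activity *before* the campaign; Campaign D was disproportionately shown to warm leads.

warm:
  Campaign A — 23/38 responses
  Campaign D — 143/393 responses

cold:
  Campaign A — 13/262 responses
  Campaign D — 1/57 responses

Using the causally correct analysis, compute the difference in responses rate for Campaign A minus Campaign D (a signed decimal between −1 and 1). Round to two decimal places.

Within every engagement tier level Campaign A has the higher rate, yet pooled Campaign D does — Simpson's reversal.
Nothing the campaign does changes engagement tier; the imbalance is an allocation artefact. With engagement tier also predicting the outcome, the pooled figure is confounded, and the within-stratum comparison is the causal one.
Adjusting over the population distribution of engagement tier: 0.575·(0.605−0.364) + 0.425·(0.050−0.018) = +0.152.

+0.15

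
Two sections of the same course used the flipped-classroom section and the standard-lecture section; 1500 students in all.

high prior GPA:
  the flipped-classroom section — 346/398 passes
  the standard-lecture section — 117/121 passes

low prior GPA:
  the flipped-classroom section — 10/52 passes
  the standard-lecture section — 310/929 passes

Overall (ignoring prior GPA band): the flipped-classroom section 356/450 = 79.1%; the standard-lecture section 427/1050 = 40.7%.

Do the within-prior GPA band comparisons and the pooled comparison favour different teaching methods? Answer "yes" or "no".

Within each prior GPA band level (high prior GPA 86.9% vs 96.7%; low prior GPA 19.2% vs 33.4%), the standard-lecture section has the higher rate every time. Pooled: 79.1% vs 40.7% — the flipped-classroom section has the higher rate overall. The two comparisons disagree.

yes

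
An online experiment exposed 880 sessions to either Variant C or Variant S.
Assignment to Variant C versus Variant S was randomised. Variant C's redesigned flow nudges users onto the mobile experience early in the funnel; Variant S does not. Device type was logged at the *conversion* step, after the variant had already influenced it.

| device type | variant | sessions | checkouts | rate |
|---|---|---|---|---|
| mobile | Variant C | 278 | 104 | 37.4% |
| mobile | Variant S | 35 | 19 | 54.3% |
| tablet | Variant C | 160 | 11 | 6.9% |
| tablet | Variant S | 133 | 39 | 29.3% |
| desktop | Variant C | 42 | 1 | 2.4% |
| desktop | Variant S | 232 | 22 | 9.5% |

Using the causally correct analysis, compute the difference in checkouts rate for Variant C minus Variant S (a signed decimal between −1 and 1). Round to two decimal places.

+0.04

Stratifying would compare variants among sessions the variants themselves sorted into device type groups — a form of selection on an intermediate. The unconditioned pooled rates give the total causal effect.
The causal difference is the pooled difference: 0.242 − 0.200 = +0.042.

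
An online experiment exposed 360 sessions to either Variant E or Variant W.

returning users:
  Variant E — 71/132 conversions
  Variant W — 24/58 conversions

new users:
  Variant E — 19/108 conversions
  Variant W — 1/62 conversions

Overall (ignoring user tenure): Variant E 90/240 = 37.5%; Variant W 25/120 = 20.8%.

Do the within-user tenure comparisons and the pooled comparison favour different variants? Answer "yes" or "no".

Within each user tenure level (returning users 53.8% vs 41.4%; new users 17.6% vs 1.6%), Variant E has the higher rate every time. Pooled: 37.5% vs 20.8% — Variant E has the higher rate overall. They agree.

no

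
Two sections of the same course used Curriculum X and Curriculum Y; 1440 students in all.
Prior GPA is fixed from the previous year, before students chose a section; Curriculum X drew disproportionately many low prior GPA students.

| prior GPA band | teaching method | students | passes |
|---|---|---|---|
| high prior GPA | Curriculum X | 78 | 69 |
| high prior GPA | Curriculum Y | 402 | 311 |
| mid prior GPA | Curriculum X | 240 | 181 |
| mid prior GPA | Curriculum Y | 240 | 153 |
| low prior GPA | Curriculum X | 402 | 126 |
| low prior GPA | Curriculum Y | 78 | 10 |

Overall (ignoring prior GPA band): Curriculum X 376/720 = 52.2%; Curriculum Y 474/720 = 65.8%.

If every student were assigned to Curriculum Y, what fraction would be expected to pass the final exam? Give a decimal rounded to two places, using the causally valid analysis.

0.51

Curriculum X is higher inside every prior GPA band stratum but Curriculum Y is higher in aggregate. Whether to stratify depends on how prior GPA band relates to the teaching method.
Prior GPA band satisfies the back-door criterion: it is not a descendant of the teaching method, and it blocks the spurious path from teaching method to outcome. Adjusting for it (i.e., using the within-prior GPA band rates) gives the causal effect.
Standardising Curriculum Y to the population prior GPA band mix: 0.333·311/402 + 0.333·153/240 + 0.333·10/78 = 0.513.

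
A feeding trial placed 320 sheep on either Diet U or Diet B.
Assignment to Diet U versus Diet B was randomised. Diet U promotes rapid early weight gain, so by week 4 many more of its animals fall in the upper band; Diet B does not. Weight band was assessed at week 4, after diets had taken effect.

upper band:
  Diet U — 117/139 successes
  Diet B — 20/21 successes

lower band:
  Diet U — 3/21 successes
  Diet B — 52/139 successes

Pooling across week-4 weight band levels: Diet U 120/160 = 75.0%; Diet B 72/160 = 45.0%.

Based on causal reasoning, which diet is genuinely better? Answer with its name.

Because the diet influences week-4 weight band, week-4 weight band is a post-treatment mediator, not a confounder. Stratifying on it would bias the estimate; the causal effect is the crude pooled difference.
Pooled: Diet U 75.0% vs Diet B 45.0%; Diet U is higher overall.

Diet U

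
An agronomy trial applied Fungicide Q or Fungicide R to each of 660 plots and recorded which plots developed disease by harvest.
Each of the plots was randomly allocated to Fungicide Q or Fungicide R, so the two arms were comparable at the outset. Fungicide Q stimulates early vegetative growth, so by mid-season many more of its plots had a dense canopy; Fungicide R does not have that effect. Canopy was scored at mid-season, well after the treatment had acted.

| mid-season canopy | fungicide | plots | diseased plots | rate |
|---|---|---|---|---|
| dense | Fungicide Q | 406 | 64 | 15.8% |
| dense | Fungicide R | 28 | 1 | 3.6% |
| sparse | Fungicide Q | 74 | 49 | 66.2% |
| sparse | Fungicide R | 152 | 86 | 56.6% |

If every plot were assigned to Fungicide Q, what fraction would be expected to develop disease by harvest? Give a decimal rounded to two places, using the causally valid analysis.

The stratified and pooled comparisons disagree (Fungicide R wins within each mid-season canopy; Fungicide Q wins overall), so the answer turns on the causal role of mid-season canopy.
Mid-season canopy lies on the pathway fungicide → mid-season canopy → outcome, so adjusting for it blocks the indirect effect. For the total causal effect of fungicide, use the unadjusted pooled rates.
So P(outcome | do(Fungicide Q)) is just the pooled rate for Fungicide Q: 113/480 = 0.235.

0.24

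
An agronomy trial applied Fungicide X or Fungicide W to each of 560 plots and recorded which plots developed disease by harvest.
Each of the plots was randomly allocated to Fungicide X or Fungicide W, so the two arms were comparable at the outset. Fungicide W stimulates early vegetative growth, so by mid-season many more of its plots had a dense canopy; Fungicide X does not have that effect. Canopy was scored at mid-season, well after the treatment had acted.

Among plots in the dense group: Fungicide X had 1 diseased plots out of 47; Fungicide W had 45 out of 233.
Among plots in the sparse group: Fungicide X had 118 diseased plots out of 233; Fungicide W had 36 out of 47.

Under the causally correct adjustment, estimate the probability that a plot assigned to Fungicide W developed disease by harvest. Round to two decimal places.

The stratified and pooled comparisons disagree (Fungicide X wins within each mid-season canopy; Fungicide W wins overall), so the answer turns on the causal role of mid-season canopy.
Mid-season canopy here is a post-treatment variable shaped by the fungicide; conditioning on it would introduce bias rather than remove it. The overall comparison is the causal one.
So P(outcome | do(Fungicide W)) is just the pooled rate for Fungicide W: 81/280 = 0.289.

0.29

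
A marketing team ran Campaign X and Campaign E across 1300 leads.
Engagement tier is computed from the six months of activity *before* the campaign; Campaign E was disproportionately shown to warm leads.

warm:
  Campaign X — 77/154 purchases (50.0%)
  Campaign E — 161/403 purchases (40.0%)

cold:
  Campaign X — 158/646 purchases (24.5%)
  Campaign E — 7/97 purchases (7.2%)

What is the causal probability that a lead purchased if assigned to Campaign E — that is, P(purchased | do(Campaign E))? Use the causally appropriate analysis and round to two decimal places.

Nothing the campaign does changes engagement tier; the imbalance is an allocation artefact. With engagement tier also predicting the outcome, the pooled figure is confounded, and the within-stratum comparison is the causal one.
Standardising Campaign E to the population engagement tier mix: 0.428·161/403 + 0.572·7/97 = 0.212.

0.21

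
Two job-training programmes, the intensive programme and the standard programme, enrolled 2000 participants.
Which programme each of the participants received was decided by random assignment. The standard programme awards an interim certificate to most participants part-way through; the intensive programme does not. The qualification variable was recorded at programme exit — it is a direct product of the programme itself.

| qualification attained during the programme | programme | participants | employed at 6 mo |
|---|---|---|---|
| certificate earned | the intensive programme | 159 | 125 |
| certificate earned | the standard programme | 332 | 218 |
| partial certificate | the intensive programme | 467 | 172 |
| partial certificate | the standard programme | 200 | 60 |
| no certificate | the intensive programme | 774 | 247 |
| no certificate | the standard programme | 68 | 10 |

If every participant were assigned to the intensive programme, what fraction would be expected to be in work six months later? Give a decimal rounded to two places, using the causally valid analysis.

0.39

The qualification attained during the programme-specific comparison favours the intensive programme throughout, but the pooled figures favour the standard programme. The question is whether to condition on qualification attained during the programme.
Stratifying would compare programmes among participants the programmes themselves sorted into qualification attained during the programme groups — a form of selection on an intermediate. The unconditioned pooled rates give the total causal effect.
So P(outcome | do(the intensive programme)) is just the pooled rate for the intensive programme: 544/1400 = 0.389.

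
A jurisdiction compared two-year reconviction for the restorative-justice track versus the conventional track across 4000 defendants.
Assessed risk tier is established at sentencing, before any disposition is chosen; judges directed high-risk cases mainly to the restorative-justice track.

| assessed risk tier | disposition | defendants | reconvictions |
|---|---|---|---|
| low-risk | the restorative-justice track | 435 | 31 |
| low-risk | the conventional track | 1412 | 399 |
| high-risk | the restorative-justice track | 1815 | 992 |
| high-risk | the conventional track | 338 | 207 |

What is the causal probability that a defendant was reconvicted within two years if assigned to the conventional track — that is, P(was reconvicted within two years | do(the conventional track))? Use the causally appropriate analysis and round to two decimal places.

0.46

Since assessed risk tier is a pre-existing factor (not a product of the disposition) and it affects the outcome on its own, it is a confounder. The stratified rates, not the pooled rate, identify the causal effect.
Standardising the conventional track to the population assessed risk tier mix: 0.462·399/1412 + 0.538·207/338 = 0.460.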